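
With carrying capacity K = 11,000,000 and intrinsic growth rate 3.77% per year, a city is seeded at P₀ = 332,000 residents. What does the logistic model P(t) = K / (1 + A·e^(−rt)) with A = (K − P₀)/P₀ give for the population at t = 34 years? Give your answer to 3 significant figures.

≈ 1,110,000 residents

A = (11000000 − 332000)/332000 = 32.13253
P(34) = 11000000 / (1 + 32.13253·e^(−0.0377·34)) = 11000000 / (1 + 32.13253·0.277537)
= 11000000 / 9.91798 ≈ 1109097.36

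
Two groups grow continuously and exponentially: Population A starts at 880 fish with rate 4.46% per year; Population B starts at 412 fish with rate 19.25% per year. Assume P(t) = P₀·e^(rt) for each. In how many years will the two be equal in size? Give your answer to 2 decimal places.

880·e^(0.0446t) = 412·e^(0.1925t)
880/412 = e^((0.1925 − 0.0446)t) → ln(2.13592) = 0.1479·t
t = 0.7589 / 0.1479

t ≈ 5.13 years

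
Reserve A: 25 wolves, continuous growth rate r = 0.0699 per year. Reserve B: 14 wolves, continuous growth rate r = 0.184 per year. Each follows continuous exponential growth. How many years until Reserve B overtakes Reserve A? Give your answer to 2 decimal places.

t ≈ 5.08 years

25·e^(0.0699t) = 14·e^(0.184t)
25/14 = e^((0.184 − 0.0699)t) → ln(1.78571) = 0.1141·t
t = 0.57982 / 0.1141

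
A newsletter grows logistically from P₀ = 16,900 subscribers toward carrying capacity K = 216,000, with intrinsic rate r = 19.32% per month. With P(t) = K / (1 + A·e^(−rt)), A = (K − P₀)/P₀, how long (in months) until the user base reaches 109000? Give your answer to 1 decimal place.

t ≈ 12.9 months

A = (216000 − 16900)/16900 = 11.78107
109000 = 216000/(1 + 11.78107·e^(−0.1932t)) → 1 + 11.78107·e^(−0.1932t) = 1.98165
e^(−0.1932t) = 0.083325 → t = ln(12.00127)/0.1932 = 2.48501/0.1932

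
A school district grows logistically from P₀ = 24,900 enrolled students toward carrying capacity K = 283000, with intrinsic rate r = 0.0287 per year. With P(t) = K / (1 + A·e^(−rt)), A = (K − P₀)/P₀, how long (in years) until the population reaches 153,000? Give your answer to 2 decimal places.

A = (283000 − 24900)/24900 = 10.36546
153000 = 283000/(1 + 10.36546·e^(−0.0287t)) → 1 + 10.36546·e^(−0.0287t) = 1.84967
e^(−0.0287t) = 0.081972 → t = ln(12.19935)/0.0287 = 2.50138/0.0287

t ≈ 87.16 years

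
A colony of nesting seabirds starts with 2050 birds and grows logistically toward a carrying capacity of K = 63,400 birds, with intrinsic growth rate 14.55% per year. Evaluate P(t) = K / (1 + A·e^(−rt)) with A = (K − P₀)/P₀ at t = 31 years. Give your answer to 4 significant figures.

A = (63400 − 2050)/2050 = 29.92683
P(31) = 63400 / (1 + 29.92683·e^(−0.1455·31)) = 63400 / (1 + 29.92683·0.010993)
= 63400 / 1.32898 ≈ 47705.6

≈ 47,710 birds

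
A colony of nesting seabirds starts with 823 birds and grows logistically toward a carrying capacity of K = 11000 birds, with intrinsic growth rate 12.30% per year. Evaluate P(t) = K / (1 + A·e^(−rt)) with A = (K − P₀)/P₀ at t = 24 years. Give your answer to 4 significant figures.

≈ 6,683 birds

A = (11000 − 823)/823 = 12.36574
P(24) = 11000 / (1 + 12.36574·e^(−0.123·24)) = 11000 / (1 + 12.36574·0.052235)
= 11000 / 1.64593 ≈ 6683.17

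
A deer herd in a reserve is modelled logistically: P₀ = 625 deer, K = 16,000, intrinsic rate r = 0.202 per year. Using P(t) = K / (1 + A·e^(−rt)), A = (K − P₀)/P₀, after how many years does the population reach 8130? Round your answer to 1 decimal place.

t ≈ 16.0 years

A = (16000 − 625)/625 = 24.6
8130 = 16000/(1 + 24.6·e^(−0.202t)) → 1 + 24.6·e^(−0.202t) = 1.96802
e^(−0.202t) = 0.03935 → t = ln(25.41271)/0.202 = 3.23525/0.202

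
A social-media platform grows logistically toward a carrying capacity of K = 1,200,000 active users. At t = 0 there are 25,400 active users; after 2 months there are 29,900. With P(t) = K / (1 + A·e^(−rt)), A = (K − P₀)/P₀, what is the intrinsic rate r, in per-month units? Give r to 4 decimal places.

A = (1200000 − 25400)/25400 = 46.24409
29900 = 1200000/(1 + 46.24409·e^(−r·2)) → e^(−2r) = (40.13378 − 1)/46.24409 = 0.846244
r = −ln(0.846244)/2 = 0.16695/2

r ≈ 0.0835 per month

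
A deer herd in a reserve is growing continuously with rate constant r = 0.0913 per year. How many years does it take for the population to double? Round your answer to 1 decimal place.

doubling time = ln(2) / |r| = 0.69315 / 0.0913

doubling time ≈ 7.6 years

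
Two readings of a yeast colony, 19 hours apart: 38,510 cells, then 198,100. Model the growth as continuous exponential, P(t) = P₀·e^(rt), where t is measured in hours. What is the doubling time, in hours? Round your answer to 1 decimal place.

r = ln(198100/38510) / 19 = ln(5.14412) / 19 ≈ 0.086203 per hour
doubling time = ln 2 / |r| = 0.69315 / 0.086203

doubling time ≈ 8.0 hours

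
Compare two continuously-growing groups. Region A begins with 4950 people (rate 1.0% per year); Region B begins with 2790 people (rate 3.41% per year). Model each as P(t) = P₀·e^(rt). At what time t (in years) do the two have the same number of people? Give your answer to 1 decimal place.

t ≈ 23.8 years

4950·e^(0.01t) = 2790·e^(0.0341t)
4950/2790 = e^((0.0341 − 0.01)t) → ln(1.77419) = 0.0241·t
t = 0.57335 / 0.0241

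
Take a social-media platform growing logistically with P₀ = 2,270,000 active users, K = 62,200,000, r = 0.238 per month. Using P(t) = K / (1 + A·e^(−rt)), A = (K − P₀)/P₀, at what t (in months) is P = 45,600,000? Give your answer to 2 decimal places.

t ≈ 18.00 months

A = (62200000 − 2270000)/2270000 = 26.40088
45600000 = 62200000/(1 + 26.40088·e^(−0.238t)) → 1 + 26.40088·e^(−0.238t) = 1.36404
e^(−0.238t) = 0.013789 → t = ln(72.5229)/0.238 = 4.2839/0.238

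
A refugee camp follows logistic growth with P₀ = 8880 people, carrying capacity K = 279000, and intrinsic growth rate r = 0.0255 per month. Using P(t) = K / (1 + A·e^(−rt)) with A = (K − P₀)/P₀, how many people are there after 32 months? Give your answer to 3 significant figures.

≈ 19,300 people

A = (279000 − 8880)/8880 = 30.41892
P(32) = 279000 / (1 + 30.41892·e^(−0.0255·32)) = 279000 / (1 + 30.41892·0.442197)
= 279000 / 14.45115 ≈ 19306.42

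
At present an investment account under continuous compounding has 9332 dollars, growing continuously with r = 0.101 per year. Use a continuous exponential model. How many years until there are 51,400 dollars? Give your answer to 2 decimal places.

51400 = 9332 · e^(0.101·t)
t = ln(51400/9332) / 0.101 = ln(5.50793) / 0.101 = 1.70619 / 0.101

t ≈ 16.89 years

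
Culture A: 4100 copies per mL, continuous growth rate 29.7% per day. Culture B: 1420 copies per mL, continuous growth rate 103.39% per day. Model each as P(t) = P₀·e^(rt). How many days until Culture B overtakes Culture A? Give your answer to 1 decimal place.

t ≈ 1.4 days

4100·e^(0.297t) = 1420·e^(1.0339t)
4100/1420 = e^((1.0339 − 0.297)t) → ln(2.88732) = 0.7369·t
t = 1.06033 / 0.7369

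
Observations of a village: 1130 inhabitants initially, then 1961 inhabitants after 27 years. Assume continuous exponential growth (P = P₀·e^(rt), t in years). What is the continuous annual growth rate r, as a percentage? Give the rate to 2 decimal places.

r ≈ 2.04% per year

1961 = 1130 · e^(r·27)
e^(27r) = 1961/1130 = 1.7354
r = ln(1.7354) / 27 = 0.55124 / 27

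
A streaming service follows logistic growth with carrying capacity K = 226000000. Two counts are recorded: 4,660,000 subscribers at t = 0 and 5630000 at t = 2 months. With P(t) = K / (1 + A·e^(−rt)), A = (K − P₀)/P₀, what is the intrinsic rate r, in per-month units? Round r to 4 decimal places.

A = (226000000 − 4660000)/4660000 = 47.49785
5630000 = 226000000/(1 + 47.49785·e^(−r·2)) → e^(−2r) = (40.1421 − 1)/47.49785 = 0.824081
r = −ln(0.824081)/2 = 0.19349/2

r ≈ 0.0967 per month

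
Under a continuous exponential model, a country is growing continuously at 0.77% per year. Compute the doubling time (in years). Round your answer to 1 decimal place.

doubling time = ln(2) / |r| = 0.69315 / 0.0077

doubling time ≈ 90.0 years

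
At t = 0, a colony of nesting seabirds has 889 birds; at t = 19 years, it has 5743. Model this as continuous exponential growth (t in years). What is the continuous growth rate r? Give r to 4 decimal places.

r ≈ 0.0982 per year

5743 = 889 · e^(r·19)
e^(19r) = 5743/889 = 6.46007
r = ln(6.46007) / 19 = 1.86564 / 19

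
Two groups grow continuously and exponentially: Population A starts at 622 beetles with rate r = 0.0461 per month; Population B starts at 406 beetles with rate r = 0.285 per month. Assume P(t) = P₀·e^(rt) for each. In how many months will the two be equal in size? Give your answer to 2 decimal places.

t ≈ 1.79 months

622·e^(0.0461t) = 406·e^(0.285t)
622/406 = e^((0.285 − 0.0461)t) → ln(1.53202) = 0.2389·t
t = 0.42659 / 0.2389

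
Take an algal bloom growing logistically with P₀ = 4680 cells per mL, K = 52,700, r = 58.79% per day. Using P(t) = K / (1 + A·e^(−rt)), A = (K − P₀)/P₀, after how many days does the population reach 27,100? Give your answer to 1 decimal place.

t ≈ 4.1 days

A = (52700 − 4680)/4680 = 10.26068
27100 = 52700/(1 + 10.26068·e^(−0.5879t)) → 1 + 10.26068·e^(−0.5879t) = 1.94465
e^(−0.5879t) = 0.092065 → t = ln(10.8619)/0.5879 = 2.38526/0.5879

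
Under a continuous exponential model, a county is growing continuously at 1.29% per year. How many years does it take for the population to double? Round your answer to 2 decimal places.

doubling time = ln(2) / |r| = 0.69315 / 0.0129

doubling time ≈ 53.73 years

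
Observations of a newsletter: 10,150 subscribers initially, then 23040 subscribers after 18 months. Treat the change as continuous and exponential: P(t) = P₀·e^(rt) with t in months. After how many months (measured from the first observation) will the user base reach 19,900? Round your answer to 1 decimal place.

t ≈ 14.8 months

r = ln(23040/10150) / 18 ≈ 0.045542 per month
t = ln(19900/10150) / r = 0.67325 / 0.045542 ≈ 14.783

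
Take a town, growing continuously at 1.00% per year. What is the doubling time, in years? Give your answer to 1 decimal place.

doubling time ≈ 69.3 years

doubling time = ln(2) / |r| = 0.69315 / 0.01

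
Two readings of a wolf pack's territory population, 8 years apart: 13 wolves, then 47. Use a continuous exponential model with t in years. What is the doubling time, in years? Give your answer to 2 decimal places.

doubling time ≈ 4.31 years

r = ln(47/13) / 8 = ln(3.61538) / 8 ≈ 0.16065 per year
doubling time = ln 2 / |r| = 0.69315 / 0.16065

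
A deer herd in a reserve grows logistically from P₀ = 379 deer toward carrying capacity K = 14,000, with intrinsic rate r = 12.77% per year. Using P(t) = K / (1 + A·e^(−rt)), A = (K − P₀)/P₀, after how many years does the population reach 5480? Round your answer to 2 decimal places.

t ≈ 24.59 years

A = (14000 − 379)/379 = 35.93931
5480 = 14000/(1 + 35.93931·e^(−0.1277t)) → 1 + 35.93931·e^(−0.1277t) = 2.55474
e^(−0.1277t) = 0.04326 → t = ln(23.1159)/0.1277 = 3.14052/0.1277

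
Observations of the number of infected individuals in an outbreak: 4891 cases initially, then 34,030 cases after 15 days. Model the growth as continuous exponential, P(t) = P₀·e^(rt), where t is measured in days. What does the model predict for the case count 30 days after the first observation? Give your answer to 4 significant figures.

r = ln(34030/4891) / 15 ≈ 0.129323 per day
P(30) = 4891 · e^(0.129323·30) = 4891 · 48.40927 ≈ 236769.76

≈ 236,800 cases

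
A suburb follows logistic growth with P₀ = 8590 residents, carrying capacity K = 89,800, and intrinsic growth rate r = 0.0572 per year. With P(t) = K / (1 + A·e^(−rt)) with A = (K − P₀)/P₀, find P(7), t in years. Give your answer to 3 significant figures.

A = (89800 − 8590)/8590 = 9.45402
P(7) = 89800 / (1 + 9.45402·e^(−0.0572·7)) = 89800 / (1 + 9.45402·0.670052)
= 89800 / 7.33468 ≈ 12243.2

≈ 12,200 residents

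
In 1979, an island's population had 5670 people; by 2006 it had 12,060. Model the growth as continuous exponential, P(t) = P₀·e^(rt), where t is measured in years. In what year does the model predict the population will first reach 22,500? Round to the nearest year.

r = ln(12060/5670) / 27 = 0.75471/27 ≈ 0.027952 per year
t = ln(22500/5670) / r = 1.37833/0.027952 ≈ 49.31 years after 1979

year 2028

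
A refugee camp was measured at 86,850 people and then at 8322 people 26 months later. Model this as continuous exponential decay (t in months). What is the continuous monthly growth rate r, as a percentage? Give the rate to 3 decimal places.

8322 = 86850 · e^(r·26)
e^(26r) = 8322/86850 = 0.09582
r = ln(0.09582) / 26 = -2.34528 / 26

r ≈ -9.020% per month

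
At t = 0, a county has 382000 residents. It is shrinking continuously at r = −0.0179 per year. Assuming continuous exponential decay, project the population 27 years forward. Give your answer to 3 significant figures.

P(27) = 382000 · e^(-0.0179·27) = 382000 · e^(-0.4833)
= 382000 · 0.61674 ≈ 235596.5

≈ 236,000 residents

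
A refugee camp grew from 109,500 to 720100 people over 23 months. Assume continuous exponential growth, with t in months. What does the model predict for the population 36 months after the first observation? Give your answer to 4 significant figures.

r = ln(720100/109500) / 23 ≈ 0.08189 per month
P(36) = 109500 · e^(0.08189·36) = 109500 · 19.06841 ≈ 2087990.86

≈ 2,088,000 people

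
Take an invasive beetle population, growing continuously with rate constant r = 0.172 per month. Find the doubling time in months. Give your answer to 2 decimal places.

doubling time ≈ 4.03 months

doubling time = ln(2) / |r| = 0.69315 / 0.172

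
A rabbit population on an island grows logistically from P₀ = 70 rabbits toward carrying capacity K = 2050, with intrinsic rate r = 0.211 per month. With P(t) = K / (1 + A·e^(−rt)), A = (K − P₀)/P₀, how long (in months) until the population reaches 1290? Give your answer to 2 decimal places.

A = (2050 − 70)/70 = 28.28571
1290 = 2050/(1 + 28.28571·e^(−0.211t)) → 1 + 28.28571·e^(−0.211t) = 1.58915
e^(−0.211t) = 0.020828 → t = ln(48.01128)/0.211 = 3.87144/0.211

t ≈ 18.35 months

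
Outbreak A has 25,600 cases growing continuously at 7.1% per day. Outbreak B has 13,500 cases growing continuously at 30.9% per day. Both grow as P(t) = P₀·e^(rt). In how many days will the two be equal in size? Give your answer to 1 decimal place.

t ≈ 2.7 days

25600·e^(0.071t) = 13500·e^(0.309t)
25600/13500 = e^((0.309 − 0.071)t) → ln(1.8963) = 0.238·t
t = 0.6399 / 0.238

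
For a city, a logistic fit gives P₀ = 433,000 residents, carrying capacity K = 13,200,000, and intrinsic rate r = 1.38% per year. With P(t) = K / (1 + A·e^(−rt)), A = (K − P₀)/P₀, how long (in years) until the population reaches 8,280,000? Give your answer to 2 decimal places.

A = (13200000 − 433000)/433000 = 29.48499
8280000 = 13200000/(1 + 29.48499·e^(−0.0138t)) → 1 + 29.48499·e^(−0.0138t) = 1.5942
e^(−0.0138t) = 0.020153 → t = ln(49.62108)/0.0138 = 3.90442/0.0138

t ≈ 282.93 years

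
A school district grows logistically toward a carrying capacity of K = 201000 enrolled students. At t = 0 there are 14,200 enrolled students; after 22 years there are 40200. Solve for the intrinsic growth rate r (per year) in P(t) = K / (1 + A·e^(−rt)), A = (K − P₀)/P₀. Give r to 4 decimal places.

r ≈ 0.0541 per year

A = (201000 − 14200)/14200 = 13.15493
40200 = 201000/(1 + 13.15493·e^(−r·22)) → e^(−22r) = (5 − 1)/13.15493 = 0.304069
r = −ln(0.304069)/22 = 1.1905/22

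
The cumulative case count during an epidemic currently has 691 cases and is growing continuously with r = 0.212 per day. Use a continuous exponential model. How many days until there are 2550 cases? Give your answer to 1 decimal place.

t ≈ 6.2 days

2550 = 691 · e^(0.212·t)
t = ln(2550/691) / 0.212 = ln(3.6903) / 0.212 = 1.30571 / 0.212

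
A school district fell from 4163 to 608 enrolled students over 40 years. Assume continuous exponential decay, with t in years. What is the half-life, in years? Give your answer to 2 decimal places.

half-life ≈ 14.41 years

r = ln(608/4163) / 40 = ln(0.14605) / 40 ≈ -0.048095 per year
half-life = ln 2 / |r| = 0.69315 / 0.048095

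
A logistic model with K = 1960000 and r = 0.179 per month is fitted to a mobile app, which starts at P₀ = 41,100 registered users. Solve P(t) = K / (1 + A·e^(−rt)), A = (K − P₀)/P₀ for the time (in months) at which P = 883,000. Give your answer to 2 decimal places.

A = (1960000 − 41100)/41100 = 46.68856
883000 = 1960000/(1 + 46.68856·e^(−0.179t)) → 1 + 46.68856·e^(−0.179t) = 2.21971
e^(−0.179t) = 0.026124 → t = ln(38.27855)/0.179 = 3.64489/0.179

t ≈ 20.36 months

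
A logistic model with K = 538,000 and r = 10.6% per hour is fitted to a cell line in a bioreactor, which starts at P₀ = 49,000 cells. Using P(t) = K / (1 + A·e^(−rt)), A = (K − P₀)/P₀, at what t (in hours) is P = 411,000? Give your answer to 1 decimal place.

A = (538000 − 49000)/49000 = 9.97959
411000 = 538000/(1 + 9.97959·e^(−0.106t)) → 1 + 9.97959·e^(−0.106t) = 1.309
e^(−0.106t) = 0.030963 → t = ln(32.29616)/0.106 = 3.47495/0.106

t ≈ 32.8 hours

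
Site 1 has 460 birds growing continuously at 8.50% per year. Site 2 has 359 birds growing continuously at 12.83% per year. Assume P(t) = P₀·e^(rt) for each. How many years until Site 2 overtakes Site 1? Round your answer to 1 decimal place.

t ≈ 5.7 years

460·e^(0.085t) = 359·e^(0.1283t)
460/359 = e^((0.1283 − 0.085)t) → ln(1.28134) = 0.0433·t
t = 0.2479 / 0.0433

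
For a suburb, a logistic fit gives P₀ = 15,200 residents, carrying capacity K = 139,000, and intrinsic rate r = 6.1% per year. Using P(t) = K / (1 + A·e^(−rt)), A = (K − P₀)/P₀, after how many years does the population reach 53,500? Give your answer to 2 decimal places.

t ≈ 26.70 years

A = (139000 − 15200)/15200 = 8.14474
53500 = 139000/(1 + 8.14474·e^(−0.061t)) → 1 + 8.14474·e^(−0.061t) = 2.59813
e^(−0.061t) = 0.196216 → t = ln(5.09641)/0.061 = 1.62854/0.061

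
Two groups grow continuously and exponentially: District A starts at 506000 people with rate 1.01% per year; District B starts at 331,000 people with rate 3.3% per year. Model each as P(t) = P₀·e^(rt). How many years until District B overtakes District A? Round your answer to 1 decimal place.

t ≈ 18.5 years

506000·e^(0.0101t) = 331000·e^(0.033t)
506000/331000 = e^((0.033 − 0.0101)t) → ln(1.5287) = 0.0229·t
t = 0.42442 / 0.0229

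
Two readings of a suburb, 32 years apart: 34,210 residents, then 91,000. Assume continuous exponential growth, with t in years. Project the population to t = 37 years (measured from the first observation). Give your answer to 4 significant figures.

≈ 106,000 residents

r = ln(91000/34210) / 32 ≈ 0.030573 per year
P(37) = 34210 · e^(0.030573·37) = 34210 · 3.0994 ≈ 106030.35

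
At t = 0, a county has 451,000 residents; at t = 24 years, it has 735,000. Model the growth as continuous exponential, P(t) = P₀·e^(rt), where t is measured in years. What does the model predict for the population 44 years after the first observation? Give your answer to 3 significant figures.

≈ 1,100,000 residents

r = ln(735000/451000) / 24 ≈ 0.02035 per year
P(44) = 451000 · e^(0.02035·44) = 451000 · 2.44833 ≈ 1104196.43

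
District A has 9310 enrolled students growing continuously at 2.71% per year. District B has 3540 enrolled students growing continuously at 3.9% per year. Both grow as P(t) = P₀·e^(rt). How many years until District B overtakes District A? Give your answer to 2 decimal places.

9310·e^(0.0271t) = 3540·e^(0.039t)
9310/3540 = e^((0.039 − 0.0271)t) → ln(2.62994) = 0.0119·t
t = 0.96696 / 0.0119

t ≈ 81.26 years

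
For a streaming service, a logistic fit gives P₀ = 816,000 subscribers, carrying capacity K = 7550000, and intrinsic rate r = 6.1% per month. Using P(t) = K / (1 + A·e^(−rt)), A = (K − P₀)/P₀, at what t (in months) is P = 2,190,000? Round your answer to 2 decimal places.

t ≈ 19.93 months

A = (7550000 − 816000)/816000 = 8.25245
2190000 = 7550000/(1 + 8.25245·e^(−0.061t)) → 1 + 8.25245·e^(−0.061t) = 3.44749
e^(−0.061t) = 0.296577 → t = ln(3.3718)/0.061 = 1.21545/0.061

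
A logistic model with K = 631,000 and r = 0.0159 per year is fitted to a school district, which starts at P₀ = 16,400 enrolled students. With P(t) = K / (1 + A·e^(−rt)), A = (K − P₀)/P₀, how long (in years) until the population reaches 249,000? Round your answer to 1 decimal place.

A = (631000 − 16400)/16400 = 37.47561
249000 = 631000/(1 + 37.47561·e^(−0.0159t)) → 1 + 37.47561·e^(−0.0159t) = 2.53414
e^(−0.0159t) = 0.040937 → t = ln(24.42782)/0.0159 = 3.19572/0.0159

t ≈ 201.0 years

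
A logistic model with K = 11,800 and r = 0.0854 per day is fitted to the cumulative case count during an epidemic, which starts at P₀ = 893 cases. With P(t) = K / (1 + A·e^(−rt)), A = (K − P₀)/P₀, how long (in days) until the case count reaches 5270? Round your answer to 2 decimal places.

t ≈ 26.79 days

A = (11800 − 893)/893 = 12.21389
5270 = 11800/(1 + 12.21389·e^(−0.0854t)) → 1 + 12.21389·e^(−0.0854t) = 2.23909
e^(−0.0854t) = 0.101449 → t = ln(9.85715)/0.0854 = 2.2882/0.0854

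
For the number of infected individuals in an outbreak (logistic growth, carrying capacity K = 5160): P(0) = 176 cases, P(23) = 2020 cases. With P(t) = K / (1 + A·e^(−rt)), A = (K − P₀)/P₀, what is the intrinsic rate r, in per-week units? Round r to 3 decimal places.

A = (5160 − 176)/176 = 28.31818
2020 = 5160/(1 + 28.31818·e^(−r·23)) → e^(−23r) = (2.55446 − 1)/28.31818 = 0.054892
r = −ln(0.054892)/23 = 2.90238/23

r ≈ 0.126 per week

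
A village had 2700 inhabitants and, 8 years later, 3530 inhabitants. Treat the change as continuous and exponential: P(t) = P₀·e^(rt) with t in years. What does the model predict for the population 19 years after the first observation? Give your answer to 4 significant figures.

≈ 5,103 inhabitants

r = ln(3530/2700) / 8 ≈ 0.033506 per year
P(19) = 2700 · e^(0.033506·19) = 2700 · 1.89006 ≈ 5103.17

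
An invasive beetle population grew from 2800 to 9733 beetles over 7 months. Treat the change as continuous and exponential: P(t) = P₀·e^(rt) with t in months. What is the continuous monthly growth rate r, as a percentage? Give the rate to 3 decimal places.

r ≈ 17.799% per month

9733 = 2800 · e^(r·7)
e^(7r) = 9733/2800 = 3.47607
r = ln(3.47607) / 7 = 1.2459 / 7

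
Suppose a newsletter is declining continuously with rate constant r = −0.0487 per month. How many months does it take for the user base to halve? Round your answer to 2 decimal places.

half-life ≈ 14.23 months

half-life = ln(2) / |r| = 0.69315 / 0.0487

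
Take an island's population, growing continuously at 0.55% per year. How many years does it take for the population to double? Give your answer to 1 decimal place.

doubling time ≈ 126.0 years

doubling time = ln(2) / |r| = 0.69315 / 0.0055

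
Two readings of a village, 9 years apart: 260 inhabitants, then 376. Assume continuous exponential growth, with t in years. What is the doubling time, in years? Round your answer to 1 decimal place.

doubling time ≈ 16.9 years

r = ln(376/260) / 9 = ln(1.44615) / 9 ≈ 0.04099 per year
doubling time = ln 2 / |r| = 0.69315 / 0.04099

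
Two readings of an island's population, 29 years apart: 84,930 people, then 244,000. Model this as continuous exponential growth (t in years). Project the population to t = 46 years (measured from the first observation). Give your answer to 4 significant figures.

≈ 453,000 people

r = ln(244000/84930) / 29 ≈ 0.036391 per year
P(46) = 84930 · e^(0.036391·46) = 84930 · 5.3334 ≈ 452965.65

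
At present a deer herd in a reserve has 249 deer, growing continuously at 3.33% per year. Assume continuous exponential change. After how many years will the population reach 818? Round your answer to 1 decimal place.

818 = 249 · e^(0.0333·t)
t = ln(818/249) / 0.0333 = ln(3.28514) / 0.0333 = 1.18941 / 0.0333

t ≈ 35.7 years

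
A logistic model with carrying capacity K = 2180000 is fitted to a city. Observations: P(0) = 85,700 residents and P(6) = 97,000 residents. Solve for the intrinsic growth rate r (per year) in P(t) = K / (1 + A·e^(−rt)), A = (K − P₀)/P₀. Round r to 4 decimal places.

r ≈ 0.0215 per year

A = (2180000 − 85700)/85700 = 24.43757
97000 = 2180000/(1 + 24.43757·e^(−r·6)) → e^(−6r) = (22.47423 − 1)/24.43757 = 0.878738
r = −ln(0.878738)/6 = 0.12927/6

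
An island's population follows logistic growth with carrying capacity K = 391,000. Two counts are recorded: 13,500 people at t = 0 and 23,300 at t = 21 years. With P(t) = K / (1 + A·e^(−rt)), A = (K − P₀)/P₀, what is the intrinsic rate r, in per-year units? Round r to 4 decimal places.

r ≈ 0.0272 per year

A = (391000 − 13500)/13500 = 27.96296
23300 = 391000/(1 + 27.96296·e^(−r·21)) → e^(−21r) = (16.78112 − 1)/27.96296 = 0.564358
r = −ln(0.564358)/21 = 0.57207/21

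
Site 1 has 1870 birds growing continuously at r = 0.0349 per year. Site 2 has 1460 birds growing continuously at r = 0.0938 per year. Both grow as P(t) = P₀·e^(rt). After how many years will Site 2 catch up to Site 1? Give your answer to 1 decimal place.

t ≈ 4.2 years

1870·e^(0.0349t) = 1460·e^(0.0938t)
1870/1460 = e^((0.0938 − 0.0349)t) → ln(1.28082) = 0.0589·t
t = 0.2475 / 0.0589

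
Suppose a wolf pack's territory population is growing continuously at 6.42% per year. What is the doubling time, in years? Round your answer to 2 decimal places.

doubling time = ln(2) / |r| = 0.69315 / 0.0642

doubling time ≈ 10.80 years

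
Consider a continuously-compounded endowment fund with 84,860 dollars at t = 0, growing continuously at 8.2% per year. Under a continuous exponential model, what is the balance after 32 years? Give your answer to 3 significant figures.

P(32) = 84860 · e^(0.082·32) = 84860 · e^(2.624)
= 84860 · 13.79078 ≈ 1170285.29

≈ 1,170,000 dollars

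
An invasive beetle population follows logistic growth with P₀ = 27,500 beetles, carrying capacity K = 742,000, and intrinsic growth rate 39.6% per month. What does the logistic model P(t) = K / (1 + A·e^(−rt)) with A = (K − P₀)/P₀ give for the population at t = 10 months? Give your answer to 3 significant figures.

≈ 496,000 beetles

A = (742000 − 27500)/27500 = 25.98182
P(10) = 742000 / (1 + 25.98182·e^(−0.396·10)) = 742000 / (1 + 25.98182·0.019063)
= 742000 / 1.49529 ≈ 496223.36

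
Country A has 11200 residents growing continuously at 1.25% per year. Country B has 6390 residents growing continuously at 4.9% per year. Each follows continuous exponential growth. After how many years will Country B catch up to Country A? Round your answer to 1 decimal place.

11200·e^(0.0125t) = 6390·e^(0.049t)
11200/6390 = e^((0.049 − 0.0125)t) → ln(1.75274) = 0.0365·t
t = 0.56118 / 0.0365

t ≈ 15.4 years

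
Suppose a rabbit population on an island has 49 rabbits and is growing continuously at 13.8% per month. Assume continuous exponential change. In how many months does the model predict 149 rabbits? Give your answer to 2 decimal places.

t ≈ 8.06 months

149 = 49 · e^(0.138·t)
t = ln(149/49) / 0.138 = ln(3.04082) / 0.138 = 1.11213 / 0.138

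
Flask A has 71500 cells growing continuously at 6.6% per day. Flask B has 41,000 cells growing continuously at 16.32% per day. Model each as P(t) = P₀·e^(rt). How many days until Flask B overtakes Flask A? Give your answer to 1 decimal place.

71500·e^(0.066t) = 41000·e^(0.1632t)
71500/41000 = e^((0.1632 − 0.066)t) → ln(1.7439) = 0.0972·t
t = 0.55613 / 0.0972

t ≈ 5.7 days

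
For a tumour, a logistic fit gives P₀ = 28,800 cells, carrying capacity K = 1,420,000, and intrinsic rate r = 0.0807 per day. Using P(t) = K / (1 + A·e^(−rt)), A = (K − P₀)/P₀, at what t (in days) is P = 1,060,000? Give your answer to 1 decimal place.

A = (1420000 − 28800)/28800 = 48.30556
1060000 = 1420000/(1 + 48.30556·e^(−0.0807t)) → 1 + 48.30556·e^(−0.0807t) = 1.33962
e^(−0.0807t) = 0.007031 → t = ln(142.23302)/0.0807 = 4.95747/0.0807

t ≈ 61.4 days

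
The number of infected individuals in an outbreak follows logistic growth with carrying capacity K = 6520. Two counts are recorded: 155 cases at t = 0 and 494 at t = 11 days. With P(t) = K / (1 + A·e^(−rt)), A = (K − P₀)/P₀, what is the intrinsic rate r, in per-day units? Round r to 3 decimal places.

r ≈ 0.110 per day

A = (6520 − 155)/155 = 41.06452
494 = 6520/(1 + 41.06452·e^(−r·11)) → e^(−11r) = (13.19838 − 1)/41.06452 = 0.297054
r = −ln(0.297054)/11 = 1.21384/11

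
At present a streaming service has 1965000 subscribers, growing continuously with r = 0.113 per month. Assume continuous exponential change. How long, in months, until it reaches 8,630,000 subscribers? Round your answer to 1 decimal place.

8630000 = 1965000 · e^(0.113·t)
t = ln(8630000/1965000) / 0.113 = ln(4.39186) / 0.113 = 1.47975 / 0.113

t ≈ 13.1 months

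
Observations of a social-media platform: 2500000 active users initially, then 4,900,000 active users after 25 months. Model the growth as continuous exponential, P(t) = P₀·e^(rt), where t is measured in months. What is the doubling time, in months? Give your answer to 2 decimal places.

r = ln(4900000/2500000) / 25 = ln(1.96) / 25 ≈ 0.026918 per month
doubling time = ln 2 / |r| = 0.69315 / 0.026918

doubling time ≈ 25.75 months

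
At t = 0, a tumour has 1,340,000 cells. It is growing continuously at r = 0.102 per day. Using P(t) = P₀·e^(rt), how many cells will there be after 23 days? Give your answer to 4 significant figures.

P(23) = 1340000 · e^(0.102·23) = 1340000 · e^(2.346)
= 1340000 · 10.44371 ≈ 13994573.03

≈ 13,990,000 cells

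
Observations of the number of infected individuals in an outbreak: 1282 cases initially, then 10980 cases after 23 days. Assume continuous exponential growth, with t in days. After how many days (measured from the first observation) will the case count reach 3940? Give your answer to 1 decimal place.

t ≈ 12.0 days

r = ln(10980/1282) / 23 ≈ 0.093376 per day
t = ln(3940/1282) / r = 1.12276 / 0.093376 ≈ 12.024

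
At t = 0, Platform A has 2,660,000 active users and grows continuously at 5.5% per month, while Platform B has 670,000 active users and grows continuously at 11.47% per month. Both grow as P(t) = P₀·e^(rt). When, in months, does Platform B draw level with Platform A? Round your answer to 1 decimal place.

t ≈ 23.1 months

2660000·e^(0.055t) = 670000·e^(0.1147t)
2660000/670000 = e^((0.1147 − 0.055)t) → ln(3.97015) = 0.0597·t
t = 1.3788 / 0.0597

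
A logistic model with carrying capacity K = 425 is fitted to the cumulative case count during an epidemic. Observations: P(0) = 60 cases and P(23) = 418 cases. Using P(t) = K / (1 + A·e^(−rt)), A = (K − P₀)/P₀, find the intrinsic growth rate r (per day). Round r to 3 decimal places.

A = (425 − 60)/60 = 6.08333
418 = 425/(1 + 6.08333·e^(−r·23)) → e^(−23r) = (1.01675 − 1)/6.08333 = 0.002753
r = −ln(0.002753)/23 = 5.89512/23

r ≈ 0.256 per day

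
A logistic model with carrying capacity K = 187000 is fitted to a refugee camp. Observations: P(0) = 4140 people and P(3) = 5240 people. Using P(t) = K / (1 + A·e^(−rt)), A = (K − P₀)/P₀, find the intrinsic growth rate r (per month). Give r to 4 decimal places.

A = (187000 − 4140)/4140 = 44.16908
5240 = 187000/(1 + 44.16908·e^(−r·3)) → e^(−3r) = (35.68702 − 1)/44.16908 = 0.785324
r = −ln(0.785324)/3 = 0.24166/3

r ≈ 0.0806 per month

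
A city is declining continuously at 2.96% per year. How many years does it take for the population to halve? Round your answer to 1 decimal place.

half-life ≈ 23.4 years

half-life = ln(2) / |r| = 0.69315 / 0.0296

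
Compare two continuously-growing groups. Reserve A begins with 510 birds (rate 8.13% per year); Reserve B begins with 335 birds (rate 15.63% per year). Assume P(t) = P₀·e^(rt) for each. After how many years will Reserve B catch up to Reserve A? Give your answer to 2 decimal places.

510·e^(0.0813t) = 335·e^(0.1563t)
510/335 = e^((0.1563 − 0.0813)t) → ln(1.52239) = 0.075·t
t = 0.42028 / 0.075

t ≈ 5.60 years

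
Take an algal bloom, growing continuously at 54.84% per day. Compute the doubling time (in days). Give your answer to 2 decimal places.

doubling time ≈ 1.26 days

doubling time = ln(2) / |r| = 0.69315 / 0.5484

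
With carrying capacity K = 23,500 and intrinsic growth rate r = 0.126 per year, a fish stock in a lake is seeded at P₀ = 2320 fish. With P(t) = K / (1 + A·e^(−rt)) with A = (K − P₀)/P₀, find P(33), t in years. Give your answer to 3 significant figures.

A = (23500 − 2320)/2320 = 9.12931
P(33) = 23500 / (1 + 9.12931·e^(−0.126·33)) = 23500 / (1 + 9.12931·0.015639)
= 23500 / 1.14277 ≈ 20564.04

≈ 20,600 fish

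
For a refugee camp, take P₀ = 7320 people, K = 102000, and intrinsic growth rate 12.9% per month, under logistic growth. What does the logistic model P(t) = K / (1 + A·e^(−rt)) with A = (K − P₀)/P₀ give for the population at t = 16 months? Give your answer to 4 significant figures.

A = (102000 − 7320)/7320 = 12.93443
P(16) = 102000 / (1 + 12.93443·e^(−0.129·16)) = 102000 / (1 + 12.93443·0.126945)
= 102000 / 2.64196 ≈ 38607.66

≈ 38,610 people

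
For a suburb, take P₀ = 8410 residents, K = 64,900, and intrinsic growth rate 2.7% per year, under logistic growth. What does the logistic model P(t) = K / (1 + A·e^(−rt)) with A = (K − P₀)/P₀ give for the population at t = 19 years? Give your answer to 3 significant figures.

A = (64900 − 8410)/8410 = 6.717
P(19) = 64900 / (1 + 6.717·e^(−0.027·19)) = 64900 / (1 + 6.717·0.598697)
= 64900 / 5.02145 ≈ 12924.56

≈ 12,900 residents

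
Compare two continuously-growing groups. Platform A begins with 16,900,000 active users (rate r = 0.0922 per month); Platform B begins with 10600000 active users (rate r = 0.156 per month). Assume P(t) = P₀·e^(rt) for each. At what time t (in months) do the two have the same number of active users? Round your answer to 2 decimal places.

t ≈ 7.31 months

16900000·e^(0.0922t) = 10600000·e^(0.156t)
16900000/10600000 = e^((0.156 − 0.0922)t) → ln(1.59434) = 0.0638·t
t = 0.46646 / 0.0638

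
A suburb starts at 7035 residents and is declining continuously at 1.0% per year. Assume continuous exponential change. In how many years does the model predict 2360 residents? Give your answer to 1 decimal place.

t ≈ 109.2 years

2360 = 7035 · e^(-0.01·t)
t = ln(2360/7035) / -0.01 = ln(0.33547) / -0.01 = -1.09224 / -0.01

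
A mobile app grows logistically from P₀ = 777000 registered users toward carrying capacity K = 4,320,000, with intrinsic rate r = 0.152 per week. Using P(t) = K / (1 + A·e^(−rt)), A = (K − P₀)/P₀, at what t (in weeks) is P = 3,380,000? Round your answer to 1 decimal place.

A = (4320000 − 777000)/777000 = 4.55985
3380000 = 4320000/(1 + 4.55985·e^(−0.152t)) → 1 + 4.55985·e^(−0.152t) = 1.27811
e^(−0.152t) = 0.06099 → t = ln(16.39604)/0.152 = 2.79704/0.152

t ≈ 18.4 weeks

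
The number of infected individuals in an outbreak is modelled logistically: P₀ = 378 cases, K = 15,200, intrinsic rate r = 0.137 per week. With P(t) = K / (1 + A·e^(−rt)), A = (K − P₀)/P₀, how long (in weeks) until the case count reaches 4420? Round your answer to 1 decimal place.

A = (15200 − 378)/378 = 39.21164
4420 = 15200/(1 + 39.21164·e^(−0.137t)) → 1 + 39.21164·e^(−0.137t) = 3.43891
e^(−0.137t) = 0.062199 → t = ln(16.0775)/0.137 = 2.77742/0.137

t ≈ 20.3 weeks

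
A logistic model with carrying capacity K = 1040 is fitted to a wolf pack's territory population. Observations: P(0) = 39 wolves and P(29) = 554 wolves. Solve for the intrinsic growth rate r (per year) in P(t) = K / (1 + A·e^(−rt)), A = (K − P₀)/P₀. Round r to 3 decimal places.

A = (1040 − 39)/39 = 25.66667
554 = 1040/(1 + 25.66667·e^(−r·29)) → e^(−29r) = (1.87726 − 1)/25.66667 = 0.034179
r = −ln(0.034179)/29 = 3.37615/29

r ≈ 0.116 per year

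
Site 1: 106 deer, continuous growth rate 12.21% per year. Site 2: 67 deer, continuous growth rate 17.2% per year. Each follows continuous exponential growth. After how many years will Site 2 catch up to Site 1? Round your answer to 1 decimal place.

t ≈ 9.2 years

106·e^(0.1221t) = 67·e^(0.172t)
106/67 = e^((0.172 − 0.1221)t) → ln(1.58209) = 0.0499·t
t = 0.45875 / 0.0499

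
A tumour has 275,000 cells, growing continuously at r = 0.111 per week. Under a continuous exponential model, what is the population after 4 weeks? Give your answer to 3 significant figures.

≈ 429,000 cells

P(4) = 275000 · e^(0.111·4) = 275000 · e^(0.444)
= 275000 · 1.55893 ≈ 428705.88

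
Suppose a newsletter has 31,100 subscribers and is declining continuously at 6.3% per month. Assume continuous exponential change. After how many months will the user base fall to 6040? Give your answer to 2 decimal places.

t ≈ 26.01 months

6040 = 31100 · e^(-0.063·t)
t = ln(6040/31100) / -0.063 = ln(0.19421) / -0.063 = -1.6388 / -0.063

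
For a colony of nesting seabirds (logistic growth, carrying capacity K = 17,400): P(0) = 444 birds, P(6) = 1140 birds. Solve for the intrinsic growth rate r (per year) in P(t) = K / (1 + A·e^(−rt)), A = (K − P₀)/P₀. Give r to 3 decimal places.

A = (17400 − 444)/444 = 38.18919
1140 = 17400/(1 + 38.18919·e^(−r·6)) → e^(−6r) = (15.26316 − 1)/38.18919 = 0.373487
r = −ln(0.373487)/6 = 0.98487/6

r ≈ 0.164 per year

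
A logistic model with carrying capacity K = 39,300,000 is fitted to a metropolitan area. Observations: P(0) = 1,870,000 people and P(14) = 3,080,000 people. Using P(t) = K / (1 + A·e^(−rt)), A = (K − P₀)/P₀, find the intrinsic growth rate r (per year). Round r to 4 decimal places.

r ≈ 0.0380 per year

A = (39300000 − 1870000)/1870000 = 20.01604
3080000 = 39300000/(1 + 20.01604·e^(−r·14)) → e^(−14r) = (12.75974 − 1)/20.01604 = 0.587516
r = −ln(0.587516)/14 = 0.53185/14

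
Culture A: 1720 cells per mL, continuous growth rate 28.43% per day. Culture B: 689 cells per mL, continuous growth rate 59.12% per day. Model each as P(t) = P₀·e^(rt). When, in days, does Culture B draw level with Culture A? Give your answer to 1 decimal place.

t ≈ 3.0 days

1720·e^(0.2843t) = 689·e^(0.5912t)
1720/689 = e^((0.5912 − 0.2843)t) → ln(2.49637) = 0.3069·t
t = 0.91484 / 0.3069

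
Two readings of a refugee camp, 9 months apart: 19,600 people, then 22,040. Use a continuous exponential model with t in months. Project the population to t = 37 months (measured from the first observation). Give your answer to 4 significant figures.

≈ 31,750 people

r = ln(22040/19600) / 9 ≈ 0.013037 per month
P(37) = 19600 · e^(0.013037·37) = 19600 · 1.61988 ≈ 31749.72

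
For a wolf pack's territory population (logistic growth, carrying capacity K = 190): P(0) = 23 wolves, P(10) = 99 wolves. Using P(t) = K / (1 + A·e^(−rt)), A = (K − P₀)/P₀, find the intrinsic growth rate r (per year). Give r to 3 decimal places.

r ≈ 0.207 per year

A = (190 − 23)/23 = 7.26087
99 = 190/(1 + 7.26087·e^(−r·10)) → e^(−10r) = (1.91919 − 1)/7.26087 = 0.126595
r = −ln(0.126595)/10 = 2.06676/10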